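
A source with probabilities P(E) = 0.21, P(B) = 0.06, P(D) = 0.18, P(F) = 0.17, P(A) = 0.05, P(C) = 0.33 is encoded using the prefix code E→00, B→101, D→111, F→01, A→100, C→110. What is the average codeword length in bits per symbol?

2.62 bits/symbol

L̄ = Σ pᵢ·ℓᵢ = 0.21·2 + 0.06·3 + 0.18·3 + 0.17·2 + 0.05·3 + 0.33·3 = 2.62 bits/symbol.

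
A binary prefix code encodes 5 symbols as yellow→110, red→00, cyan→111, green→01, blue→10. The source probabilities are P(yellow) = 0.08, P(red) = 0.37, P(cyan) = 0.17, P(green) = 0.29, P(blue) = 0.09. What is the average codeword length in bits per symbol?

2.25 bits/symbol

L̄ = Σ pᵢ·ℓᵢ = 0.08·3 + 0.37·2 + 0.17·3 + 0.29·2 + 0.09·2 = 2.25 bits/symbol.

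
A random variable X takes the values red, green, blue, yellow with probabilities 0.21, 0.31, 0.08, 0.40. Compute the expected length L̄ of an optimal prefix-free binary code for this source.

Repeatedly combine the two least-probable nodes; the expected code length is the sum of the merged weights.
merge 2/25 + 21/100 → 29/100
merge 29/100 + 31/100 → 3/5
merge 2/5 + 3/5 → 1
L = 29/100 + 3/5 + 1 = 189/100 = 1.89 bits/symbol.

1.89 bits/symbol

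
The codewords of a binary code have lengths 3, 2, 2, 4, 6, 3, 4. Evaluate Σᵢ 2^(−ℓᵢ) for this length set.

With common denominator 2^6 = 64: Σ 2^(−ℓᵢ) = 8/64 + 16/64 + 16/64 + 4/64 + 1/64 + 8/64 + 4/64 = 57/64 = 0.890625.

0.890625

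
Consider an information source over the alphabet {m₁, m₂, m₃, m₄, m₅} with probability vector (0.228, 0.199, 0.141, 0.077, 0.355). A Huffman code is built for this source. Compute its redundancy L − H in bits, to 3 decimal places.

0.054 bits

Entropy H = −Σ p log₂ p ≈ 2.1635 bits.
Huffman merges: 77/1000+141/1000→109/500; 199/1000+109/500→417/1000; 57/250+71/200→583/1000; 417/1000+583/1000→1. L = 1109/500 ≈ 2.2180.
L − H = 2.2180 − 2.1635 = 0.054 bits.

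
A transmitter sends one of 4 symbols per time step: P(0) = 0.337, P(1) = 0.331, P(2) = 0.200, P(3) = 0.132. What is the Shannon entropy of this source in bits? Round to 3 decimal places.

1.907 bits

H = −Σ pᵢ log₂ pᵢ.
−0.337·log₂(0.337) = 0.5288
−0.331·log₂(0.331) = 0.5280
−0.200·log₂(0.200) = 0.4644
−0.132·log₂(0.132) = 0.3856
Sum ≈ 1.9068 → 1.907 bits.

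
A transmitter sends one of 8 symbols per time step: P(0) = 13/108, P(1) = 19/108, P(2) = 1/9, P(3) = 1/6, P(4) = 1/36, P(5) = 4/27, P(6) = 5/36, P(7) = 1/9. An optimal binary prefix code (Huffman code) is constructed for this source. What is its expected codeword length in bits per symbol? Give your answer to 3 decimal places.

Repeatedly combine the two least-probable nodes; the expected code length is the sum of the merged weights.
merge 1/36 + 1/9 → 5/36
merge 1/9 + 13/108 → 25/108
merge 5/36 + 5/36 → 5/18
merge 4/27 + 1/6 → 17/54
merge 19/108 + 25/108 → 11/27
merge 5/18 + 17/54 → 16/27
merge 11/27 + 16/27 → 1
L = 5/36 + 25/108 + 5/18 + 17/54 + 11/27 + 16/27 + 1 = 80/27 ≈ 2.963 bits/symbol.

2.963 bits/symbol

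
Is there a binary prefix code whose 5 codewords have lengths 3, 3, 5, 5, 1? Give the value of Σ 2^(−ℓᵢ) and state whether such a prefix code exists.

0.8125; yes

With common denominator 2^5 = 32: Σ 2^(−ℓᵢ) = 4/32 + 4/32 + 1/32 + 1/32 + 16/32 = 26/32 = 0.8125.
Kraft's inequality requires Σ ≤ 1; here Σ = 0.8125 ≤ 1, so such a prefix code exists.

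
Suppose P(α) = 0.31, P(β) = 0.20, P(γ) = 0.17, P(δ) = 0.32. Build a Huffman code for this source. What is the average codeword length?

Repeatedly combine the two least-probable nodes; the expected code length is the sum of the merged weights.
merge 17/100 + 1/5 → 37/100
merge 31/100 + 8/25 → 63/100
merge 37/100 + 63/100 → 1
L = 37/100 + 63/100 + 1 = 2 bits/symbol.

2 bits/symbol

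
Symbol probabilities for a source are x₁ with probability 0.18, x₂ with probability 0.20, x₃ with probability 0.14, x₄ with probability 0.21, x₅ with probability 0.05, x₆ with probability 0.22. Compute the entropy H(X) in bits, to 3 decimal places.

2.476 bits

H = −Σ pᵢ log₂ pᵢ.
−0.18·log₂(0.18) = 0.4453
−0.20·log₂(0.20) = 0.4644
−0.14·log₂(0.14) = 0.3971
−0.21·log₂(0.21) = 0.4728
−0.05·log₂(0.05) = 0.2161
−0.22·log₂(0.22) = 0.4806
Sum ≈ 2.4763 → 2.476 bits.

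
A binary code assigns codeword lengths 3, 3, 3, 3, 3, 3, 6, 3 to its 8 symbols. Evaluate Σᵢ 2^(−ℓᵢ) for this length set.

With common denominator 2^6 = 64: Σ 2^(−ℓᵢ) = 8/64 + 8/64 + 8/64 + 8/64 + 8/64 + 8/64 + 1/64 + 8/64 = 57/64 = 0.890625.

0.890625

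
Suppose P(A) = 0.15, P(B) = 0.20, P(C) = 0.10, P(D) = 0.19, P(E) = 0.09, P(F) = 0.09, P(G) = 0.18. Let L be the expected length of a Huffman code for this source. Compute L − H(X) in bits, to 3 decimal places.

Entropy H = −Σ p log₂ p ≈ 2.7330 bits.
Huffman merges: 9/100+9/100→9/50; 1/10+3/20→1/4; 9/50+9/50→9/25; 19/100+1/5→39/100; 1/4+9/25→61/100; 39/100+61/100→1. L = 279/100 ≈ 2.7900.
L − H = 2.7900 − 2.7330 = 0.057 bits.

0.057 bits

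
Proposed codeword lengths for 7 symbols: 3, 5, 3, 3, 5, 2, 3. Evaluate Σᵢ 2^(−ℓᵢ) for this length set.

0.8125

With common denominator 2^5 = 32: Σ 2^(−ℓᵢ) = 4/32 + 1/32 + 4/32 + 4/32 + 1/32 + 8/32 + 4/32 = 26/32 = 0.8125.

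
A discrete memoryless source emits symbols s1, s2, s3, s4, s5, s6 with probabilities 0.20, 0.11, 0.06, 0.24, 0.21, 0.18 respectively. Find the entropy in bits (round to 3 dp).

H = −Σ pᵢ log₂ pᵢ.
−0.20·log₂(0.20) = 0.4644
−0.11·log₂(0.11) = 0.3503
−0.06·log₂(0.06) = 0.2435
−0.24·log₂(0.24) = 0.4941
−0.21·log₂(0.21) = 0.4728
−0.18·log₂(0.18) = 0.4453
Sum ≈ 2.4705 → 2.470 bits.

2.470 bits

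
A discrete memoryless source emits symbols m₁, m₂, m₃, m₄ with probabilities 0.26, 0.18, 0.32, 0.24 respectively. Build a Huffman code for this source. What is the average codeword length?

2 bits/symbol

Repeatedly combine the two least-probable nodes; the expected code length is the sum of the merged weights.
merge 9/50 + 6/25 → 21/50
merge 13/50 + 8/25 → 29/50
merge 21/50 + 29/50 → 1
L = 21/50 + 29/50 + 1 = 2 bits/symbol.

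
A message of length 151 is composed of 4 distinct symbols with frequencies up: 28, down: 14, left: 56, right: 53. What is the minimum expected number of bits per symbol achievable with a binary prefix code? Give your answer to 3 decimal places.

1.907 bits/symbol

Probabilities are the counts divided by 151.
Repeatedly combine the two least-probable nodes; the expected code length is the sum of the merged weights.
merge 14/151 + 28/151 → 42/151
merge 42/151 + 53/151 → 95/151
merge 56/151 + 95/151 → 1
L = 42/151 + 95/151 + 1 = 288/151 ≈ 1.907 bits/symbol.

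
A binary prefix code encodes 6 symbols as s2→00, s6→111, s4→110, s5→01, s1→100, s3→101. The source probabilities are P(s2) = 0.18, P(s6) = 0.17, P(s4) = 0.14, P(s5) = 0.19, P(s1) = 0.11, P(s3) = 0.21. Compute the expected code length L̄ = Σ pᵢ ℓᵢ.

L̄ = Σ pᵢ·ℓᵢ = 0.18·2 + 0.17·3 + 0.14·3 + 0.19·2 + 0.11·3 + 0.21·3 = 2.63 bits/symbol.

2.63 bits/symbol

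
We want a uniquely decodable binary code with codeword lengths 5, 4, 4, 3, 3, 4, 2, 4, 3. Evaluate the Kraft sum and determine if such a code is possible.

With common denominator 2^5 = 32: Σ 2^(−ℓᵢ) = 1/32 + 2/32 + 2/32 + 4/32 + 4/32 + 2/32 + 8/32 + 2/32 + 4/32 = 29/32 = 0.90625.
Kraft's inequality requires Σ ≤ 1; here Σ = 0.90625 ≤ 1, so such a prefix code exists.

0.90625; yes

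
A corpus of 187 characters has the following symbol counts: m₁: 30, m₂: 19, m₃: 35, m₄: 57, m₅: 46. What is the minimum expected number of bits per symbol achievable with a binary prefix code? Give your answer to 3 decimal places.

Probabilities are the counts divided by 187.
Repeatedly combine the two least-probable nodes; the expected code length is the sum of the merged weights.
merge 19/187 + 30/187 → 49/187
merge 35/187 + 46/187 → 81/187
merge 49/187 + 57/187 → 106/187
merge 81/187 + 106/187 → 1
L = 49/187 + 81/187 + 106/187 + 1 = 423/187 ≈ 2.262 bits/symbol.

2.262 bits/symbol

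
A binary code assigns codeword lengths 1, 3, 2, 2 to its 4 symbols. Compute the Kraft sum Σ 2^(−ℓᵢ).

With common denominator 2^3 = 8: Σ 2^(−ℓᵢ) = 4/8 + 1/8 + 2/8 + 2/8 = 9/8 = 1.125.

1.125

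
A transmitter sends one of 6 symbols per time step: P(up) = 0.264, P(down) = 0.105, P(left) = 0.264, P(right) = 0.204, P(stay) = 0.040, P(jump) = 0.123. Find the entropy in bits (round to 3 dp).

2.381 bits

H = −Σ pᵢ log₂ pᵢ.
−0.264·log₂(0.264) = 0.5072
−0.105·log₂(0.105) = 0.3414
−0.264·log₂(0.264) = 0.5072
−0.204·log₂(0.204) = 0.4678
−0.040·log₂(0.040) = 0.1858
−0.123·log₂(0.123) = 0.3719
Sum ≈ 2.3814 → 2.381 bits.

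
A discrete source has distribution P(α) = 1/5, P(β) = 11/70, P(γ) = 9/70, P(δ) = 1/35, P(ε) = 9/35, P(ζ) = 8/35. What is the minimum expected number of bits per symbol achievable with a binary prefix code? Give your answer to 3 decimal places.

2.471 bits/symbol

Repeatedly combine the two least-probable nodes; the expected code length is the sum of the merged weights.
merge 1/35 + 9/70 → 11/70
merge 11/70 + 11/70 → 11/35
merge 1/5 + 8/35 → 3/7
merge 9/35 + 11/35 → 4/7
merge 3/7 + 4/7 → 1
L = 11/70 + 11/35 + 3/7 + 4/7 + 1 = 173/70 ≈ 2.471 bits/symbol.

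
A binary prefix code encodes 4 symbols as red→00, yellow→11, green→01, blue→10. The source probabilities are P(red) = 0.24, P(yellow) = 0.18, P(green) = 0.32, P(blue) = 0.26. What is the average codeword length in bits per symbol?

2 bits/symbol

L̄ = Σ pᵢ·ℓᵢ = 0.24·2 + 0.18·2 + 0.32·2 + 0.26·2 = 2 bits/symbol.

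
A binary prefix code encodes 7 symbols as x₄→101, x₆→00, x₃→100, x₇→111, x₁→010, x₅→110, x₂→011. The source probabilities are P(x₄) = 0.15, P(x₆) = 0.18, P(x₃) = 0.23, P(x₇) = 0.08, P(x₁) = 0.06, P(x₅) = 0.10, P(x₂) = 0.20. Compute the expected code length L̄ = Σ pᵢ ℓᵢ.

2.82 bits/symbol

L̄ = Σ pᵢ·ℓᵢ = 0.15·3 + 0.18·2 + 0.23·3 + 0.08·3 + 0.06·3 + 0.10·3 + 0.20·3 = 2.82 bits/symbol.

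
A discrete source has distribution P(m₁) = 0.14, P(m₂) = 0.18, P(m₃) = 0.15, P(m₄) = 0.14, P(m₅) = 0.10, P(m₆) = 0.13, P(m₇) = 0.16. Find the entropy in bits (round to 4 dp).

2.7879 bits

H = −Σ pᵢ log₂ pᵢ.
−0.14·log₂(0.14) = 0.3971
−0.18·log₂(0.18) = 0.4453
−0.15·log₂(0.15) = 0.4105
−0.14·log₂(0.14) = 0.3971
−0.10·log₂(0.10) = 0.3322
−0.13·log₂(0.13) = 0.3826
−0.16·log₂(0.16) = 0.4230
Sum ≈ 2.7879 → 2.7879 bits.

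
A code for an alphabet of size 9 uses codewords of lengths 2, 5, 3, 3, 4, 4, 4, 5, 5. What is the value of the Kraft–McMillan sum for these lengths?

0.78125

With common denominator 2^5 = 32: Σ 2^(−ℓᵢ) = 8/32 + 1/32 + 4/32 + 4/32 + 2/32 + 2/32 + 2/32 + 1/32 + 1/32 = 25/32 = 0.78125.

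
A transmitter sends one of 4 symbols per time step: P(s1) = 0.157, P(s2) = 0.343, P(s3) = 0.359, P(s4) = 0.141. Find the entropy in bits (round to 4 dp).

1.8779 bits

H = −Σ pᵢ log₂ pᵢ.
−0.157·log₂(0.157) = 0.4194
−0.343·log₂(0.343) = 0.5295
−0.359·log₂(0.359) = 0.5306
−0.141·log₂(0.141) = 0.3985
Sum ≈ 1.8779 → 1.8779 bits.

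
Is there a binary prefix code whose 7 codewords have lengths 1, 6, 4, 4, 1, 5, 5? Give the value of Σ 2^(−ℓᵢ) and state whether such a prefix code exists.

1.203125; no

With common denominator 2^6 = 64: Σ 2^(−ℓᵢ) = 32/64 + 1/64 + 4/64 + 4/64 + 32/64 + 2/64 + 2/64 = 77/64 = 1.203125.
Kraft's inequality requires Σ ≤ 1; here Σ = 1.203125 > 1, so no such prefix code exists.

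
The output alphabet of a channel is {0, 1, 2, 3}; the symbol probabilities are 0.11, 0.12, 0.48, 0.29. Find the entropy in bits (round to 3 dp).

1.744 bits

H = −Σ pᵢ log₂ pᵢ.
−0.11·log₂(0.11) = 0.3503
−0.12·log₂(0.12) = 0.3671
−0.48·log₂(0.48) = 0.5083
−0.29·log₂(0.29) = 0.5179
Sum ≈ 1.7435 → 1.744 bits.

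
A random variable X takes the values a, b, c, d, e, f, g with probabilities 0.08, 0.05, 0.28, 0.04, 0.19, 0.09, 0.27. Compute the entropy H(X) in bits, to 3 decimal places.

2.485 bits

H = −Σ pᵢ log₂ pᵢ.
−0.08·log₂(0.08) = 0.2915
−0.05·log₂(0.05) = 0.2161
−0.28·log₂(0.28) = 0.5142
−0.04·log₂(0.04) = 0.1858
−0.19·log₂(0.19) = 0.4552
−0.09·log₂(0.09) = 0.3127
−0.27·log₂(0.27) = 0.5100
Sum ≈ 2.4855 → 2.485 bits.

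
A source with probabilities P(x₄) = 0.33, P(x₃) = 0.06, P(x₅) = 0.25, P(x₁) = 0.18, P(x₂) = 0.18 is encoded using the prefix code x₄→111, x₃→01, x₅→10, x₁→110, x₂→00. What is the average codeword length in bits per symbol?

2.51 bits/symbol

L̄ = Σ pᵢ·ℓᵢ = 0.33·3 + 0.06·2 + 0.25·2 + 0.18·3 + 0.18·2 = 2.51 bits/symbol.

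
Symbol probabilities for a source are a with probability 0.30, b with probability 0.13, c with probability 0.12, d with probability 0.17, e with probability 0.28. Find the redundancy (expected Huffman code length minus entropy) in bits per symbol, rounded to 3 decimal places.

0.030 bits

Entropy H = −Σ p log₂ p ≈ 2.2196 bits.
Huffman merges: 3/25+13/100→1/4; 17/100+1/4→21/50; 7/25+3/10→29/50; 21/50+29/50→1. L = 9/4 ≈ 2.2500.
L − H = 2.2500 − 2.2196 = 0.030 bits.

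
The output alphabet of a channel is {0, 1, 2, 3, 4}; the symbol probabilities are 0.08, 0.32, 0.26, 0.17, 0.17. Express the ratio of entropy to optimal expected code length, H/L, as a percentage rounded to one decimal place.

Entropy H = −Σ p log₂ p ≈ 2.1920 bits.
Huffman merges: 2/25+17/100→1/4; 17/100+1/4→21/50; 13/50+8/25→29/50; 21/50+29/50→1. L = 9/4 ≈ 2.2500.
Efficiency = H/L = 2.1920/2.2500 = 97.4%.

97.4%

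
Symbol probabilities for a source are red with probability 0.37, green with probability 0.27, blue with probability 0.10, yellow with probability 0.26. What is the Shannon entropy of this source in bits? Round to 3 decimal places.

H = −Σ pᵢ log₂ pᵢ.
−0.37·log₂(0.37) = 0.5307
−0.27·log₂(0.27) = 0.5100
−0.10·log₂(0.10) = 0.3322
−0.26·log₂(0.26) = 0.5053
Sum ≈ 1.8782 → 1.878 bits.

1.878 bits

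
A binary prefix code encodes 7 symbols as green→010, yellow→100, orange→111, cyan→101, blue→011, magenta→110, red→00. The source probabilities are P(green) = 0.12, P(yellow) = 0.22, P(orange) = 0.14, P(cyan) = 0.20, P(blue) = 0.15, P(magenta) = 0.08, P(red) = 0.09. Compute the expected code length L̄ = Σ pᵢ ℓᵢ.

2.91 bits/symbol

L̄ = Σ pᵢ·ℓᵢ = 0.12·3 + 0.22·3 + 0.14·3 + 0.20·3 + 0.15·3 + 0.08·3 + 0.09·2 = 2.91 bits/symbol.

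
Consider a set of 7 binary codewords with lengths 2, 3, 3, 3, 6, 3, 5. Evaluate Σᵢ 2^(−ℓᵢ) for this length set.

0.796875

With common denominator 2^6 = 64: Σ 2^(−ℓᵢ) = 16/64 + 8/64 + 8/64 + 8/64 + 1/64 + 8/64 + 2/64 = 51/64 = 0.796875.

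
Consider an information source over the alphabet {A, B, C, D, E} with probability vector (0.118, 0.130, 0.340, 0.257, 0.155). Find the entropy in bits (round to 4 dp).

H = −Σ pᵢ log₂ pᵢ.
−0.118·log₂(0.118) = 0.3638
−0.130·log₂(0.130) = 0.3826
−0.340·log₂(0.340) = 0.5292
−0.257·log₂(0.257) = 0.5038
−0.155·log₂(0.155) = 0.4169
Sum ≈ 2.1963 → 2.1963 bits.

2.1963 bits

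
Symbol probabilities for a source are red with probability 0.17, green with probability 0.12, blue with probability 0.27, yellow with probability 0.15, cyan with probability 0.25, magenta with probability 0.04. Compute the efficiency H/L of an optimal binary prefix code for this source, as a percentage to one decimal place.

97.5%

Entropy H = −Σ p log₂ p ≈ 2.4080 bits.
Huffman merges: 1/25+3/25→4/25; 3/20+4/25→31/100; 17/100+1/4→21/50; 27/100+31/100→29/50; 21/50+29/50→1. L = 247/100 ≈ 2.4700.
Efficiency = H/L = 2.4080/2.4700 = 97.5%.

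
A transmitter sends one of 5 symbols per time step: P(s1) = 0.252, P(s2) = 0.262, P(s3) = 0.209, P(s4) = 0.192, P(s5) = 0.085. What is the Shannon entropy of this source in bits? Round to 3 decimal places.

2.239 bits

H = −Σ pᵢ log₂ pᵢ.
−0.252·log₂(0.252) = 0.5011
−0.262·log₂(0.262) = 0.5063
−0.209·log₂(0.209) = 0.4720
−0.192·log₂(0.192) = 0.4571
−0.085·log₂(0.085) = 0.3023
Sum ≈ 2.2388 → 2.239 bits.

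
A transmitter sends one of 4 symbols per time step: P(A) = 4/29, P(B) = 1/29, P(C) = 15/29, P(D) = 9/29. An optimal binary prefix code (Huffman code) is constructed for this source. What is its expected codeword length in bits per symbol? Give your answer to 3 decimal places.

1.655 bits/symbol

Repeatedly combine the two least-probable nodes; the expected code length is the sum of the merged weights.
merge 1/29 + 4/29 → 5/29
merge 5/29 + 9/29 → 14/29
merge 14/29 + 15/29 → 1
L = 5/29 + 14/29 + 1 = 48/29 ≈ 1.655 bits/symbol.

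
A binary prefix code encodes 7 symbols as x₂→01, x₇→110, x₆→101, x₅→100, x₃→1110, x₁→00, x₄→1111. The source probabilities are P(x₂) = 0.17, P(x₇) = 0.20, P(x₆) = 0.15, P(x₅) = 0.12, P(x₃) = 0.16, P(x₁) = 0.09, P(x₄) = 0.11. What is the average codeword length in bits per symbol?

L̄ = Σ pᵢ·ℓᵢ = 0.17·2 + 0.20·3 + 0.15·3 + 0.12·3 + 0.16·4 + 0.09·2 + 0.11·4 = 3.01 bits/symbol.

3.01 bits/symbol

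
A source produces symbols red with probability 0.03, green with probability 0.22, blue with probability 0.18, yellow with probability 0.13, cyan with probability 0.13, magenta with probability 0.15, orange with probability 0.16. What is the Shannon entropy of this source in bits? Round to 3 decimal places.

H = −Σ pᵢ log₂ pᵢ.
−0.03·log₂(0.03) = 0.1518
−0.22·log₂(0.22) = 0.4806
−0.18·log₂(0.18) = 0.4453
−0.13·log₂(0.13) = 0.3826
−0.13·log₂(0.13) = 0.3826
−0.15·log₂(0.15) = 0.4105
−0.16·log₂(0.16) = 0.4230
Sum ≈ 2.6765 → 2.676 bits.

2.676 bits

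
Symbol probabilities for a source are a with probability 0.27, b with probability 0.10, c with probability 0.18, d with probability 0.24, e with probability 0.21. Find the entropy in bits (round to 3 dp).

H = −Σ pᵢ log₂ pᵢ.
−0.27·log₂(0.27) = 0.5100
−0.10·log₂(0.10) = 0.3322
−0.18·log₂(0.18) = 0.4453
−0.24·log₂(0.24) = 0.4941
−0.21·log₂(0.21) = 0.4728
Sum ≈ 2.2545 → 2.254 bits.

2.254 bits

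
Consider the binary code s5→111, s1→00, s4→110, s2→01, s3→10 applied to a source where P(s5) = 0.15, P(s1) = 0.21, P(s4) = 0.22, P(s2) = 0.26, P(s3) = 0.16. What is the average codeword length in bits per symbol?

L̄ = Σ pᵢ·ℓᵢ = 0.15·3 + 0.21·2 + 0.22·3 + 0.26·2 + 0.16·2 = 2.37 bits/symbol.

2.37 bits/symbol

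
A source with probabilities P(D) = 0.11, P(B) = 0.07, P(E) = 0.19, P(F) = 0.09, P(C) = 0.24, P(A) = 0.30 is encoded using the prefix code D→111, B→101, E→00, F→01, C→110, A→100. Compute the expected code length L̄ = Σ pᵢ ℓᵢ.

L̄ = Σ pᵢ·ℓᵢ = 0.11·3 + 0.07·3 + 0.19·2 + 0.09·2 + 0.24·3 + 0.30·3 = 2.72 bits/symbol.

2.72 bits/symbol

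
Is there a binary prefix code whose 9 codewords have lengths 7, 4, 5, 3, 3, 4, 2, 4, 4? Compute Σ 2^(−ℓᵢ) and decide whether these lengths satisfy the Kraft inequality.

0.7890625; yes

With common denominator 2^7 = 128: Σ 2^(−ℓᵢ) = 1/128 + 8/128 + 4/128 + 16/128 + 16/128 + 8/128 + 32/128 + 8/128 + 8/128 = 101/128 = 0.7890625.
Kraft's inequality requires Σ ≤ 1; here Σ = 0.7890625 ≤ 1, so such a prefix code exists.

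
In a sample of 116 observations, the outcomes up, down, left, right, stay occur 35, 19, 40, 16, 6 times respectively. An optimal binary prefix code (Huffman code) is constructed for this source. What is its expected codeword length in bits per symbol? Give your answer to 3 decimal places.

Probabilities are the counts divided by 116.
Repeatedly combine the two least-probable nodes; the expected code length is the sum of the merged weights.
merge 3/58 + 4/29 → 11/58
merge 19/116 + 11/58 → 41/116
merge 35/116 + 10/29 → 75/116
merge 41/116 + 75/116 → 1
L = 11/58 + 41/116 + 75/116 + 1 = 127/58 ≈ 2.190 bits/symbol.

2.190 bits/symbol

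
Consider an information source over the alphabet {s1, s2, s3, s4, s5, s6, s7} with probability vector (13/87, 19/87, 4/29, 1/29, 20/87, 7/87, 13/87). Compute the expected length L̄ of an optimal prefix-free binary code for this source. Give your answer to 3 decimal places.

Repeatedly combine the two least-probable nodes; the expected code length is the sum of the merged weights.
merge 1/29 + 7/87 → 10/87
merge 10/87 + 4/29 → 22/87
merge 13/87 + 13/87 → 26/87
merge 19/87 + 20/87 → 13/29
merge 22/87 + 26/87 → 16/29
merge 13/29 + 16/29 → 1
L = 10/87 + 22/87 + 26/87 + 13/29 + 16/29 + 1 = 8/3 ≈ 2.667 bits/symbol.

2.667 bits/symbol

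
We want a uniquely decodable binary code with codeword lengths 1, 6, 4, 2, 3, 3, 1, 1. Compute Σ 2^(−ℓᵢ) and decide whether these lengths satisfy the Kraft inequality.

2.078125; no

With common denominator 2^6 = 64: Σ 2^(−ℓᵢ) = 32/64 + 1/64 + 4/64 + 16/64 + 8/64 + 8/64 + 32/64 + 32/64 = 133/64 = 2.078125.
Kraft's inequality requires Σ ≤ 1; here Σ = 2.078125 > 1, so no such prefix code exists.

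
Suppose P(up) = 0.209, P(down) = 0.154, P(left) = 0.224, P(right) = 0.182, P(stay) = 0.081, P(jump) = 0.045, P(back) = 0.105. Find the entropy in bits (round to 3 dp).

2.655 bits

H = −Σ pᵢ log₂ pᵢ.
−0.209·log₂(0.209) = 0.4720
−0.154·log₂(0.154) = 0.4156
−0.224·log₂(0.224) = 0.4835
−0.182·log₂(0.182) = 0.4474
−0.081·log₂(0.081) = 0.2937
−0.045·log₂(0.045) = 0.2013
−0.105·log₂(0.105) = 0.3414
Sum ≈ 2.6549 → 2.655 bits.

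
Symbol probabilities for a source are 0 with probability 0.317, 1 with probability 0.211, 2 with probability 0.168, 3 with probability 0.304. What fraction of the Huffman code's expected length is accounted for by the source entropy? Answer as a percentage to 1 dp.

Entropy H = −Σ p log₂ p ≈ 1.9536 bits.
Huffman merges: 21/125+211/1000→379/1000; 38/125+317/1000→621/1000; 379/1000+621/1000→1. L = 2 ≈ 2.0000.
Efficiency = H/L = 1.9536/2.0000 = 97.7%.

97.7%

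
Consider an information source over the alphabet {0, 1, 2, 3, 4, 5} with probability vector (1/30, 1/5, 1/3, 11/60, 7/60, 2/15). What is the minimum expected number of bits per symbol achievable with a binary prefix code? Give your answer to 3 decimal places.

Repeatedly combine the two least-probable nodes; the expected code length is the sum of the merged weights.
merge 1/30 + 7/60 → 3/20
merge 2/15 + 3/20 → 17/60
merge 11/60 + 1/5 → 23/60
merge 17/60 + 1/3 → 37/60
merge 23/60 + 37/60 → 1
L = 3/20 + 17/60 + 23/60 + 37/60 + 1 = 73/30 ≈ 2.433 bits/symbol.

2.433 bits/symbol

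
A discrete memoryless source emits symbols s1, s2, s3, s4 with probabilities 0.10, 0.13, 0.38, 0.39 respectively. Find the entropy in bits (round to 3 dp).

H = −Σ pᵢ log₂ pᵢ.
−0.10·log₂(0.10) = 0.3322
−0.13·log₂(0.13) = 0.3826
−0.38·log₂(0.38) = 0.5305
−0.39·log₂(0.39) = 0.5298
Sum ≈ 1.7751 → 1.775 bits.

1.775 bits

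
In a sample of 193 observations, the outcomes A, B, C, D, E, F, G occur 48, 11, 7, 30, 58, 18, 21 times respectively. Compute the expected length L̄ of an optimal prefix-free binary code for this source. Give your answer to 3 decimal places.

2.544 bits/symbol

Probabilities are the counts divided by 193.
Repeatedly combine the two least-probable nodes; the expected code length is the sum of the merged weights.
merge 7/193 + 11/193 → 18/193
merge 18/193 + 18/193 → 36/193
merge 21/193 + 30/193 → 51/193
merge 36/193 + 48/193 → 84/193
merge 51/193 + 58/193 → 109/193
merge 84/193 + 109/193 → 1
L = 18/193 + 36/193 + 51/193 + 84/193 + 109/193 + 1 = 491/193 ≈ 2.544 bits/symbol.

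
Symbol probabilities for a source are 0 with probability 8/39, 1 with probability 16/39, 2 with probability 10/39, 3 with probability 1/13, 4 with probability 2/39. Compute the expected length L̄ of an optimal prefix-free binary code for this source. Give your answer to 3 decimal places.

2.051 bits/symbol

Repeatedly combine the two least-probable nodes; the expected code length is the sum of the merged weights.
merge 2/39 + 1/13 → 5/39
merge 5/39 + 8/39 → 1/3
merge 10/39 + 1/3 → 23/39
merge 16/39 + 23/39 → 1
L = 5/39 + 1/3 + 23/39 + 1 = 80/39 ≈ 2.051 bits/symbol.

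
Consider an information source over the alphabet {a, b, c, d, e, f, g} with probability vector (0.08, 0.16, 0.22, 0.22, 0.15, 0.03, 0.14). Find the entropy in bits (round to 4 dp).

2.6351 bits

H = −Σ pᵢ log₂ pᵢ.
−0.08·log₂(0.08) = 0.2915
−0.16·log₂(0.16) = 0.4230
−0.22·log₂(0.22) = 0.4806
−0.22·log₂(0.22) = 0.4806
−0.15·log₂(0.15) = 0.4105
−0.03·log₂(0.03) = 0.1518
−0.14·log₂(0.14) = 0.3971
Sum ≈ 2.6351 → 2.6351 bits.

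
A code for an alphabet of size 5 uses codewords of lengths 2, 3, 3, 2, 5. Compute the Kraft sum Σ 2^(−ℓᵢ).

With common denominator 2^5 = 32: Σ 2^(−ℓᵢ) = 8/32 + 4/32 + 4/32 + 8/32 + 1/32 = 25/32 = 0.78125.

0.78125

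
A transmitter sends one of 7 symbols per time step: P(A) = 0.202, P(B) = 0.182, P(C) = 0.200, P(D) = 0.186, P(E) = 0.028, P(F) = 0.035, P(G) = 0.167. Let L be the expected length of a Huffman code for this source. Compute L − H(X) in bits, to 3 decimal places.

Entropy H = −Σ p log₂ p ≈ 2.5741 bits.
Huffman merges: 7/250+7/200→63/1000; 63/1000+167/1000→23/100; 91/500+93/500→46/125; 1/5+101/500→201/500; 23/100+46/125→299/500; 201/500+299/500→1. L = 2661/1000 ≈ 2.6610.
L − H = 2.6610 − 2.5741 = 0.087 bits.

0.087 bits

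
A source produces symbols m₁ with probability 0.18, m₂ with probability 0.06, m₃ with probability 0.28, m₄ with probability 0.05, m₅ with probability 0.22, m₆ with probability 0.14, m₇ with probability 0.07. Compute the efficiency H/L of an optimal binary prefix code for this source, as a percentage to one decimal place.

Entropy H = −Σ p log₂ p ≈ 2.5654 bits.
Huffman merges: 1/20+3/50→11/100; 7/100+11/100→9/50; 7/50+9/50→8/25; 9/50+11/50→2/5; 7/25+8/25→3/5; 2/5+3/5→1. L = 261/100 ≈ 2.6100.
Efficiency = H/L = 2.5654/2.6100 = 98.3%.

98.3%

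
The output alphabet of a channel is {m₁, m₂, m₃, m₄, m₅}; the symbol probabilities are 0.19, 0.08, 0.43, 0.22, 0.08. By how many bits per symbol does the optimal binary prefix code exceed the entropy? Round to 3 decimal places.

Entropy H = −Σ p log₂ p ≈ 2.0424 bits.
Huffman merges: 2/25+2/25→4/25; 4/25+19/100→7/20; 11/50+7/20→57/100; 43/100+57/100→1. L = 52/25 ≈ 2.0800.
L − H = 2.0800 − 2.0424 = 0.038 bits.

0.038 bits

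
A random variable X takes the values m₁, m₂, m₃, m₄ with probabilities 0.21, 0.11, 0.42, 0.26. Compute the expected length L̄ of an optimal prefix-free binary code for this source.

1.9 bits/symbol

Repeatedly combine the two least-probable nodes; the expected code length is the sum of the merged weights.
merge 11/100 + 21/100 → 8/25
merge 13/50 + 8/25 → 29/50
merge 21/50 + 29/50 → 1
L = 8/25 + 29/50 + 1 = 19/10 = 1.9 bits/symbol.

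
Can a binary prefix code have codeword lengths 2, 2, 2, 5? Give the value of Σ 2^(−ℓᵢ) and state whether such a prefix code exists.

0.78125; yes

With common denominator 2^5 = 32: Σ 2^(−ℓᵢ) = 8/32 + 8/32 + 8/32 + 1/32 = 25/32 = 0.78125.
Kraft's inequality requires Σ ≤ 1; here Σ = 0.78125 ≤ 1, so such a prefix code exists.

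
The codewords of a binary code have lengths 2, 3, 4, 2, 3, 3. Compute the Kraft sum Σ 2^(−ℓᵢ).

0.9375

With common denominator 2^4 = 16: Σ 2^(−ℓᵢ) = 4/16 + 2/16 + 1/16 + 4/16 + 2/16 + 2/16 = 15/16 = 0.9375.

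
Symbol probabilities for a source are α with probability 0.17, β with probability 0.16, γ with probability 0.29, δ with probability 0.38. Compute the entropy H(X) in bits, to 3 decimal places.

1.906 bits

H = −Σ pᵢ log₂ pᵢ.
−0.17·log₂(0.17) = 0.4346
−0.16·log₂(0.16) = 0.4230
−0.29·log₂(0.29) = 0.5179
−0.38·log₂(0.38) = 0.5305
Sum ≈ 1.9060 → 1.906 bits.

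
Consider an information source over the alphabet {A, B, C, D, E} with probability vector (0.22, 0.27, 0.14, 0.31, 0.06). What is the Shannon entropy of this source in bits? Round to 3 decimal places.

2.155 bits

H = −Σ pᵢ log₂ pᵢ.
−0.22·log₂(0.22) = 0.4806
−0.27·log₂(0.27) = 0.5100
−0.14·log₂(0.14) = 0.3971
−0.31·log₂(0.31) = 0.5238
−0.06·log₂(0.06) = 0.2435
Sum ≈ 2.1550 → 2.155 bits.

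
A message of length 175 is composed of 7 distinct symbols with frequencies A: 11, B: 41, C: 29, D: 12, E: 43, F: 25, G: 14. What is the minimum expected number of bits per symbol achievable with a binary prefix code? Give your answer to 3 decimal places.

2.651 bits/symbol

Probabilities are the counts divided by 175.
Repeatedly combine the two least-probable nodes; the expected code length is the sum of the merged weights.
merge 11/175 + 12/175 → 23/175
merge 2/25 + 23/175 → 37/175
merge 1/7 + 29/175 → 54/175
merge 37/175 + 41/175 → 78/175
merge 43/175 + 54/175 → 97/175
merge 78/175 + 97/175 → 1
L = 23/175 + 37/175 + 54/175 + 78/175 + 97/175 + 1 = 464/175 ≈ 2.651 bits/symbol.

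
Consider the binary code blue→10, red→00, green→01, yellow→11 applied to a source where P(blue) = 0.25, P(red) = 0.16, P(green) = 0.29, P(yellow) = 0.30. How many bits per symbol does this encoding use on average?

2 bits/symbol

L̄ = Σ pᵢ·ℓᵢ = 0.25·2 + 0.16·2 + 0.29·2 + 0.30·2 = 2 bits/symbol.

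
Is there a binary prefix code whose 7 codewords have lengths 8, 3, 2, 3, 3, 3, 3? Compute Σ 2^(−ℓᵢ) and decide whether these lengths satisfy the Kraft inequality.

With common denominator 2^8 = 256: Σ 2^(−ℓᵢ) = 1/256 + 32/256 + 64/256 + 32/256 + 32/256 + 32/256 + 32/256 = 225/256 = 0.87890625.
Kraft's inequality requires Σ ≤ 1; here Σ = 0.87890625 ≤ 1, so such a prefix code exists.

0.87890625; yes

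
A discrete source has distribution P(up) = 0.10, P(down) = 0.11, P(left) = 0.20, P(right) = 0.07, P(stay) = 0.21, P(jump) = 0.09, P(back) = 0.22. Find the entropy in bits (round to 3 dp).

H = −Σ pᵢ log₂ pᵢ.
−0.10·log₂(0.10) = 0.3322
−0.11·log₂(0.11) = 0.3503
−0.20·log₂(0.20) = 0.4644
−0.07·log₂(0.07) = 0.2686
−0.21·log₂(0.21) = 0.4728
−0.09·log₂(0.09) = 0.3127
−0.22·log₂(0.22) = 0.4806
Sum ≈ 2.6815 → 2.681 bits.

2.681 bits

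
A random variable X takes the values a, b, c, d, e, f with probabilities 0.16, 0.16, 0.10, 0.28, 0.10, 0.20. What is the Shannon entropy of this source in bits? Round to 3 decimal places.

H = −Σ pᵢ log₂ pᵢ.
−0.16·log₂(0.16) = 0.4230
−0.16·log₂(0.16) = 0.4230
−0.10·log₂(0.10) = 0.3322
−0.28·log₂(0.28) = 0.5142
−0.10·log₂(0.10) = 0.3322
−0.20·log₂(0.20) = 0.4644
Sum ≈ 2.4890 → 2.489 bits.

2.489 bits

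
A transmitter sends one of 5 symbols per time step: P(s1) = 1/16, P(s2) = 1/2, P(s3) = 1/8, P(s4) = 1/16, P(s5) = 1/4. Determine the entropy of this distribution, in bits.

Each probability is a power of 1/2, so log₂(1/p) is an integer.
H = Σ p·log₂(1/p) = 1/16·4 + 1/2·1 + 1/8·3 + 1/16·4 + 1/4·2 = 1.875 bits.

1.875 bits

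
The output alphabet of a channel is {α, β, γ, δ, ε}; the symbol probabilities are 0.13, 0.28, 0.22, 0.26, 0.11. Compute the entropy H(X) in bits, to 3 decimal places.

2.233 bits

H = −Σ pᵢ log₂ pᵢ.
−0.13·log₂(0.13) = 0.3826
−0.28·log₂(0.28) = 0.5142
−0.22·log₂(0.22) = 0.4806
−0.26·log₂(0.26) = 0.5053
−0.11·log₂(0.11) = 0.3503
Sum ≈ 2.2330 → 2.233 bits.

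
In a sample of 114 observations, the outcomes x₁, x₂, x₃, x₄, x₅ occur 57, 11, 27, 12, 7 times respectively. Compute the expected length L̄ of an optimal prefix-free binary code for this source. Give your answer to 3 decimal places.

1.921 bits/symbol

Probabilities are the counts divided by 114.
Repeatedly combine the two least-probable nodes; the expected code length is the sum of the merged weights.
merge 7/114 + 11/114 → 3/19
merge 2/19 + 3/19 → 5/19
merge 9/38 + 5/19 → 1/2
merge 1/2 + 1/2 → 1
L = 3/19 + 5/19 + 1/2 + 1 = 73/38 ≈ 1.921 bits/symbol.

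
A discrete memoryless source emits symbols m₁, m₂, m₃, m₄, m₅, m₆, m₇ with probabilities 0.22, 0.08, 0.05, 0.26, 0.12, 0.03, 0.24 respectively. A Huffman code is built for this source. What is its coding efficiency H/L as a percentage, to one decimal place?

Entropy H = −Σ p log₂ p ≈ 2.5064 bits.
Huffman merges: 3/100+1/20→2/25; 2/25+2/25→4/25; 3/25+4/25→7/25; 11/50+6/25→23/50; 13/50+7/25→27/50; 23/50+27/50→1. L = 63/25 ≈ 2.5200.
Efficiency = H/L = 2.5064/2.5200 = 99.5%.

99.5%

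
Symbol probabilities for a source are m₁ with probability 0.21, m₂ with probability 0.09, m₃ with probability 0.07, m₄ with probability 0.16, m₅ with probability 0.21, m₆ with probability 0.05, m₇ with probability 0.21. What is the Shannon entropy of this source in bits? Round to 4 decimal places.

2.6388 bits

H = −Σ pᵢ log₂ pᵢ.
−0.21·log₂(0.21) = 0.4728
−0.09·log₂(0.09) = 0.3127
−0.07·log₂(0.07) = 0.2686
−0.16·log₂(0.16) = 0.4230
−0.21·log₂(0.21) = 0.4728
−0.05·log₂(0.05) = 0.2161
−0.21·log₂(0.21) = 0.4728
Sum ≈ 2.6388 → 2.6388 bits.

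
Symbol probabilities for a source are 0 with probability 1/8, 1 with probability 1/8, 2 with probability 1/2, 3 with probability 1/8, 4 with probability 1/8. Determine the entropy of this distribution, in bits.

Each probability is a power of 1/2, so log₂(1/p) is an integer.
H = Σ p·log₂(1/p) = 1/8·3 + 1/8·3 + 1/2·1 + 1/8·3 + 1/8·3 = 2 bits.

2 bits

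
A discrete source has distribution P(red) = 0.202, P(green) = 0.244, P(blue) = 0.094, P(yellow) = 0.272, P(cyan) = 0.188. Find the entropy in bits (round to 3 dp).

H = −Σ pᵢ log₂ pᵢ.
−0.202·log₂(0.202) = 0.4661
−0.244·log₂(0.244) = 0.4966
−0.094·log₂(0.094) = 0.3207
−0.272·log₂(0.272) = 0.5109
−0.188·log₂(0.188) = 0.4533
Sum ≈ 2.2475 → 2.248 bits.

2.248 bits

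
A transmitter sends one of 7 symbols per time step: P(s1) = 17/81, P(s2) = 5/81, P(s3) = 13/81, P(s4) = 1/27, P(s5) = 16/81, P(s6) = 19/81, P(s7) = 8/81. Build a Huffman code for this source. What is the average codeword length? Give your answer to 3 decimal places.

Repeatedly combine the two least-probable nodes; the expected code length is the sum of the merged weights.
merge 1/27 + 5/81 → 8/81
merge 8/81 + 8/81 → 16/81
merge 13/81 + 16/81 → 29/81
merge 16/81 + 17/81 → 11/27
merge 19/81 + 29/81 → 16/27
merge 11/27 + 16/27 → 1
L = 8/81 + 16/81 + 29/81 + 11/27 + 16/27 + 1 = 215/81 ≈ 2.654 bits/symbol.

2.654 bits/symbol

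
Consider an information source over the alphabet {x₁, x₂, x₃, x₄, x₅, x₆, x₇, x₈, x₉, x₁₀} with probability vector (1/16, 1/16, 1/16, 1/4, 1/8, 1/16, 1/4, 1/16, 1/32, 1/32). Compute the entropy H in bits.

Each probability is a power of 1/2, so log₂(1/p) is an integer.
H = Σ p·log₂(1/p) = 1/16·4 + 1/16·4 + 1/16·4 + 1/4·2 + 1/8·3 + 1/16·4 + 1/4·2 + 1/16·4 + 1/32·5 + 1/32·5 = 2.9375 bits.

2.9375 bits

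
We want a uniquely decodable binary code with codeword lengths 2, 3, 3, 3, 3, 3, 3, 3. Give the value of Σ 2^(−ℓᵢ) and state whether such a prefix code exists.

With common denominator 2^3 = 8: Σ 2^(−ℓᵢ) = 2/8 + 1/8 + 1/8 + 1/8 + 1/8 + 1/8 + 1/8 + 1/8 = 9/8 = 1.125.
Kraft's inequality requires Σ ≤ 1; here Σ = 1.125 > 1, so no such prefix code exists.

1.125; no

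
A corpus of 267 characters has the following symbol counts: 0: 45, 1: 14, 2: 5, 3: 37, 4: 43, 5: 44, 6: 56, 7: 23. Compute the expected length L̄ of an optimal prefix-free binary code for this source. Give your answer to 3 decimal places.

Probabilities are the counts divided by 267.
Repeatedly combine the two least-probable nodes; the expected code length is the sum of the merged weights.
merge 5/267 + 14/267 → 19/267
merge 19/267 + 23/267 → 14/89
merge 37/267 + 14/89 → 79/267
merge 43/267 + 44/267 → 29/89
merge 15/89 + 56/267 → 101/267
merge 79/267 + 29/89 → 166/267
merge 101/267 + 166/267 → 1
L = 19/267 + 14/89 + 79/267 + 29/89 + 101/267 + 166/267 + 1 = 761/267 ≈ 2.850 bits/symbol.

2.850 bits/symbol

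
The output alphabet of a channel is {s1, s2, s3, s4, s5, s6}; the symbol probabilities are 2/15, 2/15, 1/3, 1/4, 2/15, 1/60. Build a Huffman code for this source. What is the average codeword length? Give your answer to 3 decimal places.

Repeatedly combine the two least-probable nodes; the expected code length is the sum of the merged weights.
merge 1/60 + 2/15 → 3/20
merge 2/15 + 2/15 → 4/15
merge 3/20 + 1/4 → 2/5
merge 4/15 + 1/3 → 3/5
merge 2/5 + 3/5 → 1
L = 3/20 + 4/15 + 2/5 + 3/5 + 1 = 29/12 ≈ 2.417 bits/symbol.

2.417 bits/symbol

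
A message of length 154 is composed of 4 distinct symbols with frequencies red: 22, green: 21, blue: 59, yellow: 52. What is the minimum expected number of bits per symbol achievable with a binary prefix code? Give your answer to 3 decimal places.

Probabilities are the counts divided by 154.
Repeatedly combine the two least-probable nodes; the expected code length is the sum of the merged weights.
merge 3/22 + 1/7 → 43/154
merge 43/154 + 26/77 → 95/154
merge 59/154 + 95/154 → 1
L = 43/154 + 95/154 + 1 = 146/77 ≈ 1.896 bits/symbol.

1.896 bits/symbol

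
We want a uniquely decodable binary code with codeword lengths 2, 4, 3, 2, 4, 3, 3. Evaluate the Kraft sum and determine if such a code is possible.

With common denominator 2^4 = 16: Σ 2^(−ℓᵢ) = 4/16 + 1/16 + 2/16 + 4/16 + 1/16 + 2/16 + 2/16 = 16/16 = 1.
Kraft's inequality requires Σ ≤ 1; here Σ = 1 ≤ 1, so such a prefix code exists.

1; yes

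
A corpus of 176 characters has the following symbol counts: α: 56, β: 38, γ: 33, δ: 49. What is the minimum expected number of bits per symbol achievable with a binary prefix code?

Probabilities are the counts divided by 176.
Repeatedly combine the two least-probable nodes; the expected code length is the sum of the merged weights.
merge 3/16 + 19/88 → 71/176
merge 49/176 + 7/22 → 105/176
merge 71/176 + 105/176 → 1
L = 71/176 + 105/176 + 1 = 2 bits/symbol.

2 bits/symbol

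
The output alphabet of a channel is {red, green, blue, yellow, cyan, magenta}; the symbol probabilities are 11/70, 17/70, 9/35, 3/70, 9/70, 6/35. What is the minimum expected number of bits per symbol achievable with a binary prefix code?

Repeatedly combine the two least-probable nodes; the expected code length is the sum of the merged weights.
merge 3/70 + 9/70 → 6/35
merge 11/70 + 6/35 → 23/70
merge 6/35 + 17/70 → 29/70
merge 9/35 + 23/70 → 41/70
merge 29/70 + 41/70 → 1
L = 6/35 + 23/70 + 29/70 + 41/70 + 1 = 5/2 = 2.5 bits/symbol.

2.5 bits/symbol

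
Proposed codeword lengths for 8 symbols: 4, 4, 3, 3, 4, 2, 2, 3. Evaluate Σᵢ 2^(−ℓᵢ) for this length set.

1.0625

With common denominator 2^4 = 16: Σ 2^(−ℓᵢ) = 1/16 + 1/16 + 2/16 + 2/16 + 1/16 + 4/16 + 4/16 + 2/16 = 17/16 = 1.0625.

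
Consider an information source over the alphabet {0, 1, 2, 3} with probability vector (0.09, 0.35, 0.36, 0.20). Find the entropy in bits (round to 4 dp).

1.8378 bits

H = −Σ pᵢ log₂ pᵢ.
−0.09·log₂(0.09) = 0.3127
−0.35·log₂(0.35) = 0.5301
−0.36·log₂(0.36) = 0.5306
−0.20·log₂(0.20) = 0.4644
Sum ≈ 1.8378 → 1.8378 bits.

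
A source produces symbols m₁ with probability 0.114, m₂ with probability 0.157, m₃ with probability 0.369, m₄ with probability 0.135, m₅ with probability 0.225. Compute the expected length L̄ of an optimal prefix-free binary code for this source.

2.249 bits/symbol

Repeatedly combine the two least-probable nodes; the expected code length is the sum of the merged weights.
merge 57/500 + 27/200 → 249/1000
merge 157/1000 + 9/40 → 191/500
merge 249/1000 + 369/1000 → 309/500
merge 191/500 + 309/500 → 1
L = 249/1000 + 191/500 + 309/500 + 1 = 2249/1000 = 2.249 bits/symbol.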